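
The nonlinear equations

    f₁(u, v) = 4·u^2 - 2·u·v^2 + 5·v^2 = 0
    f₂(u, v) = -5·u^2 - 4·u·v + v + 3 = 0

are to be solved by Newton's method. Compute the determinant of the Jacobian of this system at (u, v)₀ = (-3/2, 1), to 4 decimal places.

-274.0000

J = [[8·u - 2·v^2, -4·u·v + 10·v], [-10·u - 4·v, -4·u + 1]].
At the point, J = [[-14.0000, 16.0000], [11.0000, 7.0000]].
det J = -274.0000.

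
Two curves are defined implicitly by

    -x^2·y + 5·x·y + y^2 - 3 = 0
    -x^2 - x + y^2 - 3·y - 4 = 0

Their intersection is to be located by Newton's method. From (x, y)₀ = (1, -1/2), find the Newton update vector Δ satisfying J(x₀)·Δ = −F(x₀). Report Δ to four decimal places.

At (1, -1/2): F = (-4.7500, -4.2500).
Jacobian J = [[-2·x·y + 5·y, -x^2 + 5·x + 2·y], [-2·x - 1, 2·y - 3]].
At the point, J = [[-1.5000, 3.0000], [-3.0000, -4.0000]] (det J = 15.0000).
Solving J·Δ = −F gives Δ = (-2.1167, 0.5250).

(-2.1167, 0.5250)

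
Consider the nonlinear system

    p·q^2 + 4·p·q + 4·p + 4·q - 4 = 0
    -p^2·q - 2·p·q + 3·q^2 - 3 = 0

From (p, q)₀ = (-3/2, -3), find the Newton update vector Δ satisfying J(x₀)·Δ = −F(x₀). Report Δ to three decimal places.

(-39.900, 8.200)

At (-3/2, -3): F = (-17.500, 21.750).
Jacobian J = [[q^2 + 4·q + 4, 2·p·q + 4·p + 4], [-2·p·q - 2·q, -p^2 - 2·p + 6·q]].
At the point, J = [[1.000, 7.000], [-3.000, -17.250]] (det J = 3.750).
Solving J·Δ = −F gives Δ = (-39.900, 8.200).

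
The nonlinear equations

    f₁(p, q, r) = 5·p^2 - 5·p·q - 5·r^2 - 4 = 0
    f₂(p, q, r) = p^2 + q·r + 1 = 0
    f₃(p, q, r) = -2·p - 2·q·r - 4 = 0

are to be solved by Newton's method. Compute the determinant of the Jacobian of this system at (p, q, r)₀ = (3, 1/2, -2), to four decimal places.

325.0000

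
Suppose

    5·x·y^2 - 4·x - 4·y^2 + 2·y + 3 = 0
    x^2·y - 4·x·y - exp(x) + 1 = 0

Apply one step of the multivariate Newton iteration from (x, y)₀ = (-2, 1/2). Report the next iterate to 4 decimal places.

(0.2315, 0.6969)

At (-2, 1/2): F = (8.5000, 6.864665).
Jacobian J = [[5·y^2 - 4, 10·x·y - 8·y + 2], [2·x·y - 4·y - exp(x), x^2 - 4·x]].
At the point, J = [[-2.7500, -12.0000], [-4.135335, 12.0000]] (det J = -82.624023).
Solving J·Δ = −F gives Δ = (2.2315, 0.1969).
Then the next iterate is (x, y)₁ = (0.2315, 0.6969).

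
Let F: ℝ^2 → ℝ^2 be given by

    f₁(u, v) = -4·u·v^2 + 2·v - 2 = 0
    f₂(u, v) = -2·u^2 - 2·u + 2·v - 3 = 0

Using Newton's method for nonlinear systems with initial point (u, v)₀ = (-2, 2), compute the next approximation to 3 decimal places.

(-1.280, 1.339)

At (-2, 2): F = (34.000, -3.000).
Jacobian J = [[-4·v^2, -8·u·v + 2], [-4·u - 2, 2]].
At the point, J = [[-16.000, 34.000], [6.000, 2.000]] (det J = -236.000).
Solving J·Δ = −F gives Δ = (0.720, -0.661).
Then the next iterate is (u, v)₁ = (-1.280, 1.339).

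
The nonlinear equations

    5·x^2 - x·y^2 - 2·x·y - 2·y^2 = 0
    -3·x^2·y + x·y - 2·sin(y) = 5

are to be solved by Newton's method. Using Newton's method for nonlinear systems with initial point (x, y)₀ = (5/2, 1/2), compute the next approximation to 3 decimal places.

(1.223, 0.214)

At (5/2, 1/2): F = (27.625, -14.08385).
Jacobian J = [[10·x - y^2 - 2·y, -2·x·y - 2·x - 4·y], [-6·x·y + y, -3·x^2 + x - 2·cos(y)]].
At the point, J = [[23.750, -9.500], [-7.000, -18.00517]] (det J = -494.12267).
Solving J·Δ = −F gives Δ = (-1.277, -0.286).
Then the next iterate is (x, y)₁ = (1.223, 0.214).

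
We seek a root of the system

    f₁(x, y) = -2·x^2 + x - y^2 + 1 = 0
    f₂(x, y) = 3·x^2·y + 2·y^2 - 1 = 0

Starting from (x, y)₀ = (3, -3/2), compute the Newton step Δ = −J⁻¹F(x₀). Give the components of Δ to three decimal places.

(-1.535, -0.212)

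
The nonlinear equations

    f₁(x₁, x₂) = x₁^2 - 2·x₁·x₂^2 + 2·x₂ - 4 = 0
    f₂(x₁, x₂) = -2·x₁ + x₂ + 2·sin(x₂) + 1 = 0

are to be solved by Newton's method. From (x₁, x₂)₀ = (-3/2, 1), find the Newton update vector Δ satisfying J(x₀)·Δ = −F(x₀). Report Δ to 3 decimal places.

(8.344, 4.809)

At (-3/2, 1): F = (3.250, 6.68294).
Jacobian J = [[2·x₁ - 2·x₂^2, -4·x₁·x₂ + 2], [-2, 2·cos(x₂) + 1]].
At the point, J = [[-5.000, 8.000], [-2.000, 2.08060]] (det J = 5.59698).
Solving J·Δ = −F gives Δ = (8.344, 4.809).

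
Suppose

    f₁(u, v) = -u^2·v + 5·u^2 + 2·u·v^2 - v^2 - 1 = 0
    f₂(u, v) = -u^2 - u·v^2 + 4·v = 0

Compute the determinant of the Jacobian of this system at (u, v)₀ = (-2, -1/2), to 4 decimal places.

J = [[-2·u·v + 10·u + 2·v^2, -u^2 + 4·u·v - 2·v], [-2·u - v^2, -2·u·v + 4]].
At the point, J = [[-21.5000, 1.0000], [3.7500, 2.0000]].
det J = -46.7500.

-46.7500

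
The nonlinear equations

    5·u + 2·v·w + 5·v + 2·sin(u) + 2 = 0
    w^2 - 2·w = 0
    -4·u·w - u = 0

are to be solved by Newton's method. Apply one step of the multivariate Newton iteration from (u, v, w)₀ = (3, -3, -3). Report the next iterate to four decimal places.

(2.0455, 3.1495, -1.1250)

At (3, -3, -3): F = (20.282240, 15.0000, 33.0000).
Jacobian J = [[2·cos(u) + 5, 2·w + 5, 2·v], [0, 0, 2·w - 2], [-4·w - 1, 0, -4·u]].
At the point, J = [[3.020015, -1.0000, -6.0000], [0.0000, 0.0000, -8.0000], [11.0000, 0.0000, -12.0000]] (det J = 88.0000).
Solving J·Δ = −F gives Δ = (-0.9545, 6.1495, 1.8750).
Then the next iterate is (u, v, w)₁ = (2.0455, 3.1495, -1.1250).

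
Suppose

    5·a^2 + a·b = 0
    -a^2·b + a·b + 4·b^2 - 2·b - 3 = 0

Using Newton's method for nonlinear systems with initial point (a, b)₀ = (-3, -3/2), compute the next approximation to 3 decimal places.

At (-3, -3/2): F = (49.500, 27.000).
Jacobian J = [[10·a + b, a], [-2·a·b + b, -a^2 + a + 8·b - 2]].
At the point, J = [[-31.500, -3.000], [-10.500, -26.000]] (det J = 787.500).
Solving J·Δ = −F gives Δ = (1.531, 0.420).
Then the next iterate is (a, b)₁ = (-1.469, -1.080).

(-1.469, -1.080)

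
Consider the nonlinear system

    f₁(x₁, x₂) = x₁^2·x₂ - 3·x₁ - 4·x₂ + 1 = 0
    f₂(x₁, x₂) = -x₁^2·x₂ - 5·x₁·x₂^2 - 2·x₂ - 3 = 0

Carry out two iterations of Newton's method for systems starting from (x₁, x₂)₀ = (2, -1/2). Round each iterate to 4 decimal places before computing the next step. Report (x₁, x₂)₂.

(0.5793, -0.3336)

At (2, -1/2): F = (-5.0000, -2.5000).
Jacobian J = [[2·x₁·x₂ - 3, x₁^2 - 4], [-2·x₁·x₂ - 5·x₂^2, -x₁^2 - 10·x₁·x₂ - 2]].
At the point, J = [[-5.0000, 0.0000], [0.7500, 4.0000]] (det J = -20.0000).
Solving J·Δ = −F gives Δ = (-1.0000, 0.8125).
Then the next iterate is (x₁, x₂)₁ = (1.0000, 0.3125).
Round to (1.0000, 0.3125) and repeat: F = (-2.9375, -4.425781), J = [[-2.3750, -3.0000], [-1.113281, -6.1250]].
Δ = (-0.4207, -0.6461), so (x₁, x₂)₂ = (0.5793, -0.3336).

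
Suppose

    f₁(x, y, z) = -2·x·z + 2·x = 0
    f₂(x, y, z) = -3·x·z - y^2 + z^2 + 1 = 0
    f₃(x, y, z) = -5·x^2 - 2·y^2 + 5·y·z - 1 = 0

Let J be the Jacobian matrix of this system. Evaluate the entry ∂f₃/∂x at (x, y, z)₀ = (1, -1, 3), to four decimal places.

-10.0000

∂f₃/∂x = -10·x.
At (1, -1, 3) this is -10.0000.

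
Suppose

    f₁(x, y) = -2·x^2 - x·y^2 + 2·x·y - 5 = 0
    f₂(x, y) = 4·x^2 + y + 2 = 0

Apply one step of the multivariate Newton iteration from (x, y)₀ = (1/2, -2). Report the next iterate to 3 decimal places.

At (1/2, -2): F = (-9.500, 1.000).
Jacobian J = [[-4·x - y^2 + 2·y, -2·x·y + 2·x], [8·x, 1]].
At the point, J = [[-10.000, 3.000], [4.000, 1.000]] (det J = -22.000).
Solving J·Δ = −F gives Δ = (-0.568, 1.273).
Then the next iterate is (x, y)₁ = (-0.068, -0.727).

(-0.068, -0.727)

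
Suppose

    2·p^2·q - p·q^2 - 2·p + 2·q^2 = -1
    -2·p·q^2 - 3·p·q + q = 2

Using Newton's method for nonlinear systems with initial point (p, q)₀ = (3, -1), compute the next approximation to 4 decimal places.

At (3, -1): F = (-24.0000, 0.0000).
Jacobian J = [[4·p·q - q^2 - 2, 2·p^2 - 2·p·q + 4·q], [-2·q^2 - 3·q, -4·p·q - 3·p + 1]].
At the point, J = [[-15.0000, 20.0000], [1.0000, 4.0000]] (det J = -80.0000).
Solving J·Δ = −F gives Δ = (-1.2000, 0.3000).
Then the next iterate is (p, q)₁ = (1.8000, -0.7000).

(1.8000, -0.7000)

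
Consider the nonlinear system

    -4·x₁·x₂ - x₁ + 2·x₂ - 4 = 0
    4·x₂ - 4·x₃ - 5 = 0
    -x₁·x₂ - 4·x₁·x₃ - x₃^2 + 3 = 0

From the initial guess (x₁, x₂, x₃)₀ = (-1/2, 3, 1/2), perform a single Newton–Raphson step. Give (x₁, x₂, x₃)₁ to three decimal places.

At (-1/2, 3, 1/2): F = (8.500, 5.000, 5.250).
Jacobian J = [[-4·x₂ - 1, -4·x₁ + 2, 0], [0, 4, -4], [-x₂ - 4·x₃, -x₁, -4·x₁ - 2·x₃]].
At the point, J = [[-13.000, 4.000, 0.000], [0.000, 4.000, -4.000], [-5.000, 0.500, 1.000]] (det J = 2.000).
Solving J·Δ = −F gives Δ = (26.500, 84.000, 85.250).
Then the next iterate is (x₁, x₂, x₃)₁ = (26.000, 87.000, 85.750).

(26.000, 87.000, 85.750)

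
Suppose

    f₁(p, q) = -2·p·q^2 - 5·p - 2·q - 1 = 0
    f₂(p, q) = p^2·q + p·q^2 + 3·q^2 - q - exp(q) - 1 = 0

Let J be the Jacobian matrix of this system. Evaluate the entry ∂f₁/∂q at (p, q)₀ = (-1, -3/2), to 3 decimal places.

∂f₁/∂q = -4·p·q - 2.
At (-1, -3/2) this is -8.000.

-8.000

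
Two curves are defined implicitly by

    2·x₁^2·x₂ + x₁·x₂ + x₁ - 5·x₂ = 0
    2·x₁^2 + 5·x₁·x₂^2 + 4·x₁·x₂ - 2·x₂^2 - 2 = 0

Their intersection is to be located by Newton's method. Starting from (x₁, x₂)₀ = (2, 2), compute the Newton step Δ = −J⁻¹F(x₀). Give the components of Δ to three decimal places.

At (2, 2): F = (12.000, 54.000).
Jacobian J = [[4·x₁·x₂ + x₂ + 1, 2·x₁^2 + x₁ - 5], [4·x₁ + 5·x₂^2 + 4·x₂, 10·x₁·x₂ + 4·x₁ - 4·x₂]].
At the point, J = [[19.000, 5.000], [36.000, 40.000]] (det J = 580.000).
Solving J·Δ = −F gives Δ = (-0.362, -1.024).

(-0.362, -1.024)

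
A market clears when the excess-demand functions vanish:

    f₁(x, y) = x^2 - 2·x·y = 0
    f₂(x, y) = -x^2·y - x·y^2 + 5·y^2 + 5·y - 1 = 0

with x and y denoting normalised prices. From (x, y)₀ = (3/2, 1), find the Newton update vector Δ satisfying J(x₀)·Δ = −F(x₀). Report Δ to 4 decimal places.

At (3/2, 1): F = (-0.7500, 5.2500).
Jacobian J = [[2·x - 2·y, -2·x], [-2·x·y - y^2, -x^2 - 2·x·y + 10·y + 5]].
At the point, J = [[1.0000, -3.0000], [-4.0000, 9.7500]] (det J = -2.2500).
Solving J·Δ = −F gives Δ = (3.7500, 1.0000).

(3.7500, 1.0000)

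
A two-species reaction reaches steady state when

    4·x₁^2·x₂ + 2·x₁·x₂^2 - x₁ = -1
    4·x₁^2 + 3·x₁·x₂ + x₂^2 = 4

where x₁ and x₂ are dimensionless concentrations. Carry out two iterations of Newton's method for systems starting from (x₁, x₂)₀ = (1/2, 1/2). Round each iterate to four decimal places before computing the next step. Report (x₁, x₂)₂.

(1.1164, -0.2396)

At (1/2, 1/2): F = (1.2500, -2.0000).
Jacobian J = [[8·x₁·x₂ + 2·x₂^2 - 1, 4·x₁^2 + 4·x₁·x₂], [8·x₁ + 3·x₂, 3·x₁ + 2·x₂]].
At the point, J = [[1.5000, 2.0000], [5.5000, 2.5000]] (det J = -7.2500).
Solving J·Δ = −F gives Δ = (0.9828, -1.3621).
Then the next iterate is (x₁, x₂)₁ = (1.4828, -0.8621).
Round to (1.4828, -0.8621) and repeat: F = (-5.860700, 1.703034), J = [[-9.740142, 3.681496], [9.2761, 2.7242]].
Δ = (-0.3664, 0.6225), so (x₁, x₂)₂ = (1.1164, -0.2396).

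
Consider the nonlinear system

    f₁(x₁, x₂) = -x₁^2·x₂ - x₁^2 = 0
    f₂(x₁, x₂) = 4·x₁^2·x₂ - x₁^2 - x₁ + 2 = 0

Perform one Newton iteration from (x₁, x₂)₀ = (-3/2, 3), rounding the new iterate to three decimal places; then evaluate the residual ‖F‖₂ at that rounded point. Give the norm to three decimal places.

9.417

At (-3/2, 3): F = (-9.000, 28.250).
Jacobian J = [[-2·x₁·x₂ - 2·x₁, -x₁^2], [8·x₁·x₂ - 2·x₁ - 1, 4·x₁^2]].
At the point, J = [[12.000, -2.250], [-34.000, 9.000]] (det J = 31.500).
Solving J·Δ = −F gives Δ = (0.554, -1.048).
Then the next iterate is (x₁, x₂)₁ = (-0.946, 1.952).
Re-evaluating at (-0.946, 1.952): F = (-2.64179, 9.03859), so ‖F‖₂ = 9.417.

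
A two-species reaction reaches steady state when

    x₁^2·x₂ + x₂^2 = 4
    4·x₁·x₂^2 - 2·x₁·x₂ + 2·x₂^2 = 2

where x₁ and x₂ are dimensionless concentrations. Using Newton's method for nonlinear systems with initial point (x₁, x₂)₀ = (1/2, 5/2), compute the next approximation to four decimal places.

(-0.4217, 2.3913)

At (1/2, 5/2): F = (2.8750, 20.5000).
Jacobian J = [[2·x₁·x₂, x₁^2 + 2·x₂], [4·x₂^2 - 2·x₂, 8·x₁·x₂ - 2·x₁ + 4·x₂]].
At the point, J = [[2.5000, 5.2500], [20.0000, 19.0000]] (det J = -57.5000).
Solving J·Δ = −F gives Δ = (-0.9217, -0.1087).
Then the next iterate is (x₁, x₂)₁ = (-0.4217, 2.3913).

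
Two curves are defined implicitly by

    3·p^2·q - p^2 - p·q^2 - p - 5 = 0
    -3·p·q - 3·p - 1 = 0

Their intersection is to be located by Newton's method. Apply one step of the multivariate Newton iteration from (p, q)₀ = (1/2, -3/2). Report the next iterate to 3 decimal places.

(-0.788, -2.955)

At (1/2, -3/2): F = (-8.000, -0.250).
Jacobian J = [[6·p·q - 2·p - q^2 - 1, 3·p^2 - 2·p·q], [-3·q - 3, -3·p]].
At the point, J = [[-8.750, 2.250], [1.500, -1.500]] (det J = 9.750).
Solving J·Δ = −F gives Δ = (-1.288, -1.455).
Then the next iterate is (p, q)₁ = (-0.788, -2.955).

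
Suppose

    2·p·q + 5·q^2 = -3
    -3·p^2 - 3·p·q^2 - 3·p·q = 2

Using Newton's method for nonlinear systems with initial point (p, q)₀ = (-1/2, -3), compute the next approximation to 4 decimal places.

(-0.9494, -1.2679)

At (-1/2, -3): F = (51.0000, 6.2500).
Jacobian J = [[2·q, 2·p + 10·q], [-6·p - 3·q^2 - 3·q, -6·p·q - 3·p]].
At the point, J = [[-6.0000, -31.0000], [-15.0000, -7.5000]] (det J = -420.0000).
Solving J·Δ = −F gives Δ = (-0.4494, 1.7321).
Then the next iterate is (p, q)₁ = (-0.9494, -1.2679).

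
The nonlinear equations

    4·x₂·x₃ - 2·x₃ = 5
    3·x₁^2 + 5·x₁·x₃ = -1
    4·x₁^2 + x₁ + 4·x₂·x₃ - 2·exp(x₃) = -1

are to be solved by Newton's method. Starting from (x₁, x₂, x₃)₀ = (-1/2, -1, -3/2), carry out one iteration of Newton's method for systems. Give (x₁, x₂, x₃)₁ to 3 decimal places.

At (-1/2, -1, -3/2): F = (4.000, 5.500, 7.05374).
Jacobian J = [[0, 4·x₃, 4·x₂ - 2], [6·x₁ + 5·x₃, 0, 5·x₁], [8·x₁ + 1, 4·x₃, 4·x₂ - 2·exp(x₃)]].
At the point, J = [[0.000, -6.000, -6.000], [-10.500, 0.000, -2.500], [-3.000, -6.000, -4.44626]] (det J = -142.88560).
Solving J·Δ = −F gives Δ = (0.679, 1.320, -0.654).
Then the next iterate is (x₁, x₂, x₃)₁ = (0.179, 0.320, -2.154).

(0.179, 0.320, -2.154)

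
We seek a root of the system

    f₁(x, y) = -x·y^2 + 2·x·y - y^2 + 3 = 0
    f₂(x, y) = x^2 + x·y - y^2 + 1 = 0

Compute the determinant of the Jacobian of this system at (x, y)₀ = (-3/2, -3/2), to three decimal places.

J = [[-y^2 + 2·y, -2·x·y + 2·x - 2·y], [2·x + y, x - 2·y]].
At the point, J = [[-5.250, -4.500], [-4.500, 1.500]].
det J = -28.125.

-28.125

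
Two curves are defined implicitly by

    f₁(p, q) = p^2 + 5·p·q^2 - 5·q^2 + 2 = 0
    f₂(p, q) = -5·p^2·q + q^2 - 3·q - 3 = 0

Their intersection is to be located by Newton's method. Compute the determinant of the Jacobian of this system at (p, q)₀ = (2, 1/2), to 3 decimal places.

-65.500

J = [[2·p + 5·q^2, 10·p·q - 10·q], [-10·p·q, -5·p^2 + 2·q - 3]].
At the point, J = [[5.250, 5.000], [-10.000, -22.000]].
det J = -65.500.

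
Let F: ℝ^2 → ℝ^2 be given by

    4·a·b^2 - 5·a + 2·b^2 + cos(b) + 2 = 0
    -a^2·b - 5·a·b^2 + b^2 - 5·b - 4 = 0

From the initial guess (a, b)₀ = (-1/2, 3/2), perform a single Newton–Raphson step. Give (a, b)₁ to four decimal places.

(-2.2745, -1.0336)

At (-1/2, 3/2): F = (4.570737, -4.0000).
Jacobian J = [[4·b^2 - 5, 8·a·b + 4·b - sin(b)], [-2·a·b - 5·b^2, -a^2 - 10·a·b + 2·b - 5]].
At the point, J = [[4.0000, -0.997495], [-9.7500, 5.2500]] (det J = 11.274424).
Solving J·Δ = −F gives Δ = (-1.7745, -2.5336).
Then the next iterate is (a, b)₁ = (-2.2745, -1.0336).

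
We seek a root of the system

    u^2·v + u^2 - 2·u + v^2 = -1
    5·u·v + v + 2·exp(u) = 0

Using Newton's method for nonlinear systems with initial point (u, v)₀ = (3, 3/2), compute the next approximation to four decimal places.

At (3, 3/2): F = (19.7500, 64.171074).
Jacobian J = [[2·u·v + 2·u - 2, u^2 + 2·v], [5·v + 2·exp(u), 5·u + 1]].
At the point, J = [[13.0000, 12.0000], [47.671074, 16.0000]] (det J = -364.052886).
Solving J·Δ = −F gives Δ = (-1.2472, -0.2947).
Then the next iterate is (u, v)₁ = (1.7528, 1.2053).

(1.7528, 1.2053)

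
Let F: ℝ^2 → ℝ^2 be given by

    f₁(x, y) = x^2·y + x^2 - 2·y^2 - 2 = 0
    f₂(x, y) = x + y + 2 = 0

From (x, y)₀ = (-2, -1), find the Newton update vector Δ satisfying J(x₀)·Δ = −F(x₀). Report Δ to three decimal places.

(0.500, 0.500)

At (-2, -1): F = (-4.000, -1.000).
Jacobian J = [[2·x·y + 2·x, x^2 - 4·y], [1, 1]].
At the point, J = [[0.000, 8.000], [1.000, 1.000]] (det J = -8.000).
Solving J·Δ = −F gives Δ = (0.500, 0.500).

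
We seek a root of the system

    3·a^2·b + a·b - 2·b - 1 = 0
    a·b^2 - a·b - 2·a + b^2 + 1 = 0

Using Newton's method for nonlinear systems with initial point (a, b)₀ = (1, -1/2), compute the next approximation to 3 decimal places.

At (1, -1/2): F = (-2.000, 0.000).
Jacobian J = [[6·a·b + b, 3·a^2 + a - 2], [b^2 - b - 2, 2·a·b - a + 2·b]].
At the point, J = [[-3.500, 2.000], [-1.250, -3.000]] (det J = 13.000).
Solving J·Δ = −F gives Δ = (-0.462, 0.192).
Then the next iterate is (a, b)₁ = (0.538, -0.308).

(0.538, -0.308)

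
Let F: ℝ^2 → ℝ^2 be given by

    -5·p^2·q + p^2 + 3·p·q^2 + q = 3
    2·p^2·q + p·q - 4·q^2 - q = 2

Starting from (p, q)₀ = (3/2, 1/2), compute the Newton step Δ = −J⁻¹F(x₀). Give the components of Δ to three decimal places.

At (3/2, 1/2): F = (-4.750, -0.500).
Jacobian J = [[-10·p·q + 2·p + 3·q^2, -5·p^2 + 6·p·q + 1], [4·p·q + q, 2·p^2 + p - 8·q - 1]].
At the point, J = [[-3.750, -5.750], [3.500, 1.000]] (det J = 16.375).
Solving J·Δ = −F gives Δ = (0.466, -1.130).

(0.466, -1.130)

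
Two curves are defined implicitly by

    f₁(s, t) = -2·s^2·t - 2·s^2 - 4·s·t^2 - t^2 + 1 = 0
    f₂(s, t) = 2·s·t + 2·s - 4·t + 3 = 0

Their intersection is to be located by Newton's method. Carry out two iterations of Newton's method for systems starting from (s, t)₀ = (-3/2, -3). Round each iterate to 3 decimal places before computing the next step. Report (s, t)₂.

(-1.803, 0.207)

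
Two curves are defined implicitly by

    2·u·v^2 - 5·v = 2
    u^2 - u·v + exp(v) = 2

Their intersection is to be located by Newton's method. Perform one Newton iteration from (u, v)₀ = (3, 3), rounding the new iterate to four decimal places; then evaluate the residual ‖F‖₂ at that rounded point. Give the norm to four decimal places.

11.7678

At (3, 3): F = (37.0000, 18.085537).
Jacobian J = [[2·v^2, 4·u·v - 5], [2·u - v, -u + exp(v)]].
At the point, J = [[18.0000, 31.0000], [3.0000, 17.085537]] (det J = 214.539665).
Solving J·Δ = −F gives Δ = (-0.3333, -1.0000).
Then the next iterate is (u, v)₁ = (2.6667, 2.0000).
Re-evaluating at (2.6667, 2.0000): F = (9.3336, 7.166945), so ‖F‖₂ = 11.7678.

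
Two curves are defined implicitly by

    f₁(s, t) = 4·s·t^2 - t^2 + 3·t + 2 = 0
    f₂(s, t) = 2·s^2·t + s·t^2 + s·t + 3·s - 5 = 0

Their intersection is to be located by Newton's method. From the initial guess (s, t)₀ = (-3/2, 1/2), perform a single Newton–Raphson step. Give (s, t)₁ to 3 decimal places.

At (-3/2, 1/2): F = (1.750, -8.375).
Jacobian J = [[4·t^2, 8·s·t - 2·t + 3], [4·s·t + t^2 + t + 3, 2·s^2 + 2·s·t + s]].
At the point, J = [[1.000, -4.000], [0.750, 1.500]] (det J = 4.500).
Solving J·Δ = −F gives Δ = (6.861, 2.153).
Then the next iterate is (s, t)₁ = (5.361, 2.653).

(5.361, 2.653)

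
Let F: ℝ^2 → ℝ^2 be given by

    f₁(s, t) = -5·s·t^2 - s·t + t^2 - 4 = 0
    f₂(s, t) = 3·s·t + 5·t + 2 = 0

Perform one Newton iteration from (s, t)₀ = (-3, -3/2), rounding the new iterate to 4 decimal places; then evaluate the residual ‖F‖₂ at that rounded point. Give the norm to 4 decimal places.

6.7669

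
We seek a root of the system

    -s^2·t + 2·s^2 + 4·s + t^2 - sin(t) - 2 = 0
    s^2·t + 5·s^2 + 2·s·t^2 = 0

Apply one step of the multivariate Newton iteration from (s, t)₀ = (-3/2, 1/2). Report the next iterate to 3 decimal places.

At (-3/2, 1/2): F = (-4.85443, 11.625).
Jacobian J = [[-2·s·t + 4·s + 4, -s^2 + 2·t - cos(t)], [2·s·t + 10·s + 2·t^2, s^2 + 4·s·t]].
At the point, J = [[-0.500, -2.12758], [-16.000, -0.750]] (det J = -33.66632).
Solving J·Δ = −F gives Δ = (0.843, -2.480).
Then the next iterate is (s, t)₁ = (-0.657, -1.980).

(-0.657, -1.980)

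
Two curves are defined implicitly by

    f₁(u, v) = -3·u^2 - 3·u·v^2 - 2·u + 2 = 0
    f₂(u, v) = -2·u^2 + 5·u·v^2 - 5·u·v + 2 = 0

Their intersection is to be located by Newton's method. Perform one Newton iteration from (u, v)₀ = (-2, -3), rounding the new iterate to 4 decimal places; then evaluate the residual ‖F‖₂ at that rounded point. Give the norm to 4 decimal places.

38.2035

At (-2, -3): F = (48.0000, -126.0000).
Jacobian J = [[-6·u - 3·v^2 - 2, -6·u·v], [-4·u + 5·v^2 - 5·v, 10·u·v - 5·u]].
At the point, J = [[-17.0000, -36.0000], [68.0000, 70.0000]] (det J = 1258.0000).
Solving J·Δ = −F gives Δ = (0.9348, 0.8919).
Then the next iterate is (u, v)₁ = (-1.0652, -2.1081).
Re-evaluating at (-1.0652, -2.1081): F = (14.927967, -35.166243), so ‖F‖₂ = 38.2035.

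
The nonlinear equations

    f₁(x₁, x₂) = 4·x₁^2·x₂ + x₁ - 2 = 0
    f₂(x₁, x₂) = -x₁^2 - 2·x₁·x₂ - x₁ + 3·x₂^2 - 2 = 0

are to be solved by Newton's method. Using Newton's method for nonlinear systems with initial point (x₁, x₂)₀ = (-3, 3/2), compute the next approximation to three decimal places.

At (-3, 3/2): F = (49.000, 7.750).
Jacobian J = [[8·x₁·x₂ + 1, 4·x₁^2], [-2·x₁ - 2·x₂ - 1, -2·x₁ + 6·x₂]].
At the point, J = [[-35.000, 36.000], [2.000, 15.000]] (det J = -597.000).
Solving J·Δ = −F gives Δ = (0.764, -0.619).
Then the next iterate is (x₁, x₂)₁ = (-2.236, 0.881).

(-2.236, 0.881)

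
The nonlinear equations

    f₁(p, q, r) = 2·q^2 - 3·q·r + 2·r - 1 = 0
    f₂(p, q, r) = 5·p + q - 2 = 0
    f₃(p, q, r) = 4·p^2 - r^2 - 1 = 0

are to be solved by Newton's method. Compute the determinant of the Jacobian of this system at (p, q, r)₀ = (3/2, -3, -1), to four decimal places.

J = [[0, 4·q - 3·r, -3·q + 2], [5, 1, 0], [8·p, 0, -2·r]].
At the point, J = [[0.0000, -9.0000, 11.0000], [5.0000, 1.0000, 0.0000], [12.0000, 0.0000, 2.0000]].
det J = -42.0000.

-42.0000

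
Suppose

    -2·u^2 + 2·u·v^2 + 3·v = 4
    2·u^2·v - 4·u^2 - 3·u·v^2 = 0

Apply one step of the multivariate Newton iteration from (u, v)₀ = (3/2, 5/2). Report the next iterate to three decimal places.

At (3/2, 5/2): F = (17.750, -25.875).
Jacobian J = [[-4·u + 2·v^2, 4·u·v + 3], [4·u·v - 8·u - 3·v^2, 2·u^2 - 6·u·v]].
At the point, J = [[6.500, 18.000], [-15.750, -18.000]] (det J = 166.500).
Solving J·Δ = −F gives Δ = (-0.878, -0.669).
Then the next iterate is (u, v)₁ = (0.622, 1.831).

(0.622, 1.831)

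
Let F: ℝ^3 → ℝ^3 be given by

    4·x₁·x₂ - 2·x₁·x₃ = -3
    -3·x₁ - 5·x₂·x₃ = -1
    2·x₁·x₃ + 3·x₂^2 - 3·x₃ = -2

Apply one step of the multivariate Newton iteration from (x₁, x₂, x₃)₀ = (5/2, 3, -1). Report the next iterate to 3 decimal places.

(1.093, 1.312, -0.715)

At (5/2, 3, -1): F = (38.000, 8.500, 27.000).
Jacobian J = [[4·x₂ - 2·x₃, 4·x₁, -2·x₁], [-3, -5·x₃, -5·x₂], [2·x₃, 6·x₂, 2·x₁ - 3]].
At the point, J = [[14.000, 10.000, -5.000], [-3.000, 5.000, -15.000], [-2.000, 18.000, 2.000]] (det J = 4500.000).
Solving J·Δ = −F gives Δ = (-1.407, -1.688, 0.285).
Then the next iterate is (x₁, x₂, x₃)₁ = (1.093, 1.312, -0.715).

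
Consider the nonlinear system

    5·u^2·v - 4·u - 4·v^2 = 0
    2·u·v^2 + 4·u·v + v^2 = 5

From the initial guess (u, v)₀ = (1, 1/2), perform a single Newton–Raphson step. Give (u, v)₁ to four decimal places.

At (1, 1/2): F = (-2.5000, -2.2500).
Jacobian J = [[10·u·v - 4, 5·u^2 - 8·v], [2·v^2 + 4·v, 4·u·v + 4·u + 2·v]].
At the point, J = [[1.0000, 1.0000], [2.5000, 7.0000]] (det J = 4.5000).
Solving J·Δ = −F gives Δ = (3.3889, -0.8889).
Then the next iterate is (u, v)₁ = (4.3889, -0.3889).

(4.3889, -0.3889)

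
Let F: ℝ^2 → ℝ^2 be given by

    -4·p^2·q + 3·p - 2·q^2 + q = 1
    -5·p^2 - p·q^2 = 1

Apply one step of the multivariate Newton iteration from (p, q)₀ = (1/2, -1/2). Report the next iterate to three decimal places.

At (1/2, -1/2): F = (0.000, -2.375).
Jacobian J = [[-8·p·q + 3, -4·p^2 - 4·q + 1], [-10·p - q^2, -2·p·q]].
At the point, J = [[5.000, 2.000], [-5.250, 0.500]] (det J = 13.000).
Solving J·Δ = −F gives Δ = (-0.365, 0.913).
Then the next iterate is (p, q)₁ = (0.135, 0.413).

(0.135, 0.413)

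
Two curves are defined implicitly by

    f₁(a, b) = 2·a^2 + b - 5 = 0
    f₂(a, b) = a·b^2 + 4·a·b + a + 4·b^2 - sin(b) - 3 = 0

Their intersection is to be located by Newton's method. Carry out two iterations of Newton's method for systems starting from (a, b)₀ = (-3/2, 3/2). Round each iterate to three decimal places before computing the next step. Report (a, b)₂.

(-1.068, 2.760)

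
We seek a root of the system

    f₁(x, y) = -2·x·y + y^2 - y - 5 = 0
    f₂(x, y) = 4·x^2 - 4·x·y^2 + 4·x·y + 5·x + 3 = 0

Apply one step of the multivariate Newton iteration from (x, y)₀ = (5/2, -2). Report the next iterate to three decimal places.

At (5/2, -2): F = (11.000, -19.500).
Jacobian J = [[-2·y, -2·x + 2·y - 1], [8·x - 4·y^2 + 4·y + 5, -8·x·y + 4·x]].
At the point, J = [[4.000, -10.000], [1.000, 50.000]] (det J = 210.000).
Solving J·Δ = −F gives Δ = (-1.690, 0.424).
Then the next iterate is (x, y)₁ = (0.810, -1.576).

(0.810, -1.576)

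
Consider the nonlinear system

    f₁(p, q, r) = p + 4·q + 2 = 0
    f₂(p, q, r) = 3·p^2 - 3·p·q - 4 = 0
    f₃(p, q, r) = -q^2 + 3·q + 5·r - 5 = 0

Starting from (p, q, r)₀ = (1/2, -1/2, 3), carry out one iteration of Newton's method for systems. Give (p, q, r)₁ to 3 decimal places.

At (1/2, -1/2, 3): F = (0.500, -2.500, 8.250).
Jacobian J = [[1, 4, 0], [6·p - 3·q, -3·p, 0], [0, -2·q + 3, 5]].
At the point, J = [[1.000, 4.000, 0.000], [4.500, -1.500, 0.000], [0.000, 4.000, 5.000]] (det J = -97.500).
Solving J·Δ = −F gives Δ = (0.474, -0.244, -1.455).
Then the next iterate is (p, q, r)₁ = (0.974, -0.744, 1.545).

(0.974, -0.744, 1.545)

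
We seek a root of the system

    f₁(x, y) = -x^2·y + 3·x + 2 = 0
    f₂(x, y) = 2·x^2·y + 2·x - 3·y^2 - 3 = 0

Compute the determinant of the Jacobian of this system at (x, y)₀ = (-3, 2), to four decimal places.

-108.0000

J = [[-2·x·y + 3, -x^2], [4·x·y + 2, 2·x^2 - 6·y]].
At the point, J = [[15.0000, -9.0000], [-22.0000, 6.0000]].
det J = -108.0000.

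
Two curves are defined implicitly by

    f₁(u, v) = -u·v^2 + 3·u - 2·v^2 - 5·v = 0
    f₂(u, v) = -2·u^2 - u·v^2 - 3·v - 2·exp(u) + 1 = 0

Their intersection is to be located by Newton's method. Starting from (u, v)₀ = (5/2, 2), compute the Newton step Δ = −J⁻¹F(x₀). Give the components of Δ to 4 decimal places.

At (5/2, 2): F = (-20.5000, -51.864988).
Jacobian J = [[-v^2 + 3, -2·u·v - 4·v - 5], [-4·u - v^2 - 2·exp(u), -2·u·v - 3]].
At the point, J = [[-1.0000, -23.0000], [-38.364988, -13.0000]] (det J = -869.394722).
Solving J·Δ = −F gives Δ = (-1.0656, -0.8450).

(-1.0656, -0.8450)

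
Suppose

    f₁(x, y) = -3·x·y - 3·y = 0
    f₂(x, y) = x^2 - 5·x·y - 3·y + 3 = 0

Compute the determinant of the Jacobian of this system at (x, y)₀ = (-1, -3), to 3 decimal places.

18.000

J = [[-3·y, -3·x - 3], [2·x - 5·y, -5·x - 3]].
At the point, J = [[9.000, 0.000], [13.000, 2.000]].
det J = 18.000.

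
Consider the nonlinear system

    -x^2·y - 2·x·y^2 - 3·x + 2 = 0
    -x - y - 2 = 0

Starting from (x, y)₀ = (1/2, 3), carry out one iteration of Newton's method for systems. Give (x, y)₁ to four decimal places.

At (1/2, 3): F = (-9.2500, -5.5000).
Jacobian J = [[-2·x·y - 2·y^2 - 3, -x^2 - 4·x·y], [-1, -1]].
At the point, J = [[-24.0000, -6.2500], [-1.0000, -1.0000]] (det J = 17.7500).
Solving J·Δ = −F gives Δ = (1.4155, -6.9155).
Then the next iterate is (x, y)₁ = (1.9155, -3.9155).

(1.9155, -3.9155)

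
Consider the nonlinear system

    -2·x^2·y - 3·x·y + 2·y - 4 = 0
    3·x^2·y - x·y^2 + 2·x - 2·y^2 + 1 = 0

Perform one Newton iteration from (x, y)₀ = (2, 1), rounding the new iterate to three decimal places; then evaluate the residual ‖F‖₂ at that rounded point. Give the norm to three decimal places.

7.381

At (2, 1): F = (-16.000, 13.000).
Jacobian J = [[-4·x·y - 3·y, -2·x^2 - 3·x + 2], [6·x·y - y^2 + 2, 3·x^2 - 2·x·y - 4·y]].
At the point, J = [[-11.000, -12.000], [13.000, 4.000]] (det J = 112.000).
Solving J·Δ = −F gives Δ = (-0.821, -0.580).
Then the next iterate is (x, y)₁ = (1.179, 0.420).
Re-evaluating at (1.179, 0.420): F = (-5.81317, 4.54868), so ‖F‖₂ = 7.381.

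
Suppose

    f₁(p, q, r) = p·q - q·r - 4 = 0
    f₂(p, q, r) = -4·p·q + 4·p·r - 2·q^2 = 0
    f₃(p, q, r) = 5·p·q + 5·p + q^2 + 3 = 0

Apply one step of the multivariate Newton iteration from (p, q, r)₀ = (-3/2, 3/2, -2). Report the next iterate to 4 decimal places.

(-0.1109, 2.3587, -2.4913)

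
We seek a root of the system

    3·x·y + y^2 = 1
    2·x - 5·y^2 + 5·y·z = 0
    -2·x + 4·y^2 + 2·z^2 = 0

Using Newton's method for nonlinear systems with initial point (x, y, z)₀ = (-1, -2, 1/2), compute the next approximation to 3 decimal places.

At (-1, -2, 1/2): F = (9.000, -27.000, 18.500).
Jacobian J = [[3·y, 3·x + 2·y, 0], [2, -10·y + 5·z, 5·y], [-2, 8·y, 4·z]].
At the point, J = [[-6.000, -7.000, 0.000], [2.000, 22.500, -10.000], [-2.000, -16.000, 2.000]] (det J = 578.000).
Solving J·Δ = −F gives Δ = (0.204, 1.111, -0.160).
Then the next iterate is (x, y, z)₁ = (-0.796, -0.889, 0.340).

(-0.796, -0.889, 0.340)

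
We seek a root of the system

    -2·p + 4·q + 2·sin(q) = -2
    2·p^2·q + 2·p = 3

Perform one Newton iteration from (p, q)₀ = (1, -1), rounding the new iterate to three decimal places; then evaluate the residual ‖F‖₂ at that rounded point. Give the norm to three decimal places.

At (1, -1): F = (-5.68294, -3.000).
Jacobian J = [[-2, 2·cos(q) + 4], [4·p·q + 2, 2·p^2]].
At the point, J = [[-2.000, 5.08060], [-2.000, 2.000]] (det J = 6.16121).
Solving J·Δ = −F gives Δ = (-0.629, 0.871).
Then the next iterate is (p, q)₁ = (0.371, -0.129).
Re-evaluating at (0.371, -0.129): F = (0.48471, -2.29351), so ‖F‖₂ = 2.344.

2.344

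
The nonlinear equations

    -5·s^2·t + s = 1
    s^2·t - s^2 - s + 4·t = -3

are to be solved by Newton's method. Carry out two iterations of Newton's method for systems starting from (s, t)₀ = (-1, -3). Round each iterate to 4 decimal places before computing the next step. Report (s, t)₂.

(-0.6926, -0.7357)

At (-1, -3): F = (13.0000, -12.0000).
Jacobian J = [[-10·s·t + 1, -5·s^2], [2·s·t - 2·s - 1, s^2 + 4]].
At the point, J = [[-29.0000, -5.0000], [7.0000, 5.0000]] (det J = -110.0000).
Solving J·Δ = −F gives Δ = (0.0455, 2.3364).
Then the next iterate is (s, t)₁ = (-0.9545, -0.6636).
Round to (-0.9545, -0.6636) and repeat: F = (1.068431, -0.215556), J = [[-5.334062, -4.555351], [2.175812, 4.911070]].
Δ = (0.2619, -0.0721), so (s, t)₂ = (-0.6926, -0.7357).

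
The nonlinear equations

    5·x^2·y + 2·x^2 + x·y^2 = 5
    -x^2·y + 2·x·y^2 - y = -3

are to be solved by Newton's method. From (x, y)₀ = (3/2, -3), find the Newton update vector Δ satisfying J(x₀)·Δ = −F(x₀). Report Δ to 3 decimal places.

(-0.609, 1.096)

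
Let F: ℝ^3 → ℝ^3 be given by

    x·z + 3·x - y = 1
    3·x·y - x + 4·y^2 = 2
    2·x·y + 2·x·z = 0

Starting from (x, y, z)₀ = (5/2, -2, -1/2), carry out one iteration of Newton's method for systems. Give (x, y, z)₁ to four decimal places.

At (5/2, -2, -1/2): F = (7.2500, -3.5000, -12.5000).
Jacobian J = [[z + 3, -1, x], [3·y - 1, 3·x + 8·y, 0], [2·y + 2·z, 2·x, 2·x]].
At the point, J = [[2.5000, -1.0000, 2.5000], [-7.0000, -8.5000, 0.0000], [-5.0000, 5.0000, 5.0000]] (det J = -335.0000).
Solving J·Δ = −F gives Δ = (-1.8955, 1.1493, -0.5448).
Then the next iterate is (x, y, z)₁ = (0.6045, -0.8507, -1.0448).

(0.6045, -0.8507, -1.0448)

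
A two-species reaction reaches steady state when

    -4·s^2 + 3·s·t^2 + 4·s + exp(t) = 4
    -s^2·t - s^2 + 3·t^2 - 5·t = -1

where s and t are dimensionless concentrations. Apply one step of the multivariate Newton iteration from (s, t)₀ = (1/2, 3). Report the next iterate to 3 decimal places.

At (1/2, 3): F = (30.58554, 12.000).
Jacobian J = [[-8·s + 3·t^2 + 4, 6·s·t + exp(t)], [-2·s·t - 2·s, -s^2 + 6·t - 5]].
At the point, J = [[27.000, 29.08554], [-4.000, 12.750]] (det J = 460.59215).
Solving J·Δ = −F gives Δ = (-0.089, -0.969).
Then the next iterate is (s, t)₁ = (0.411, 2.031).

(0.411, 2.031)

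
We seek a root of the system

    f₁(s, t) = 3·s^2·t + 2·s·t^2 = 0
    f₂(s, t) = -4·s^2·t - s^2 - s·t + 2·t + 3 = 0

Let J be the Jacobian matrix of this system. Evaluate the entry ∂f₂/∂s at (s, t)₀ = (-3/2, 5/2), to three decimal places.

30.500

∂f₂/∂s = -8·s·t - 2·s - t.
At (-3/2, 5/2) this is 30.500.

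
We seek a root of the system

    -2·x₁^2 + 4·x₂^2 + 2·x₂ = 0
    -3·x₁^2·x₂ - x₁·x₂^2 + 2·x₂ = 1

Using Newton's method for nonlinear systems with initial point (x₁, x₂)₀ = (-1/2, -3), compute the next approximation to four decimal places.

At (-1/2, -3): F = (29.5000, -0.2500).
Jacobian J = [[-4·x₁, 8·x₂ + 2], [-6·x₁·x₂ - x₂^2, -3·x₁^2 - 2·x₁·x₂ + 2]].
At the point, J = [[2.0000, -22.0000], [-18.0000, -1.7500]] (det J = -399.5000).
Solving J·Δ = −F gives Δ = (-0.1430, 1.3279).
Then the next iterate is (x₁, x₂)₁ = (-0.6430, -1.6721).

(-0.6430, -1.6721)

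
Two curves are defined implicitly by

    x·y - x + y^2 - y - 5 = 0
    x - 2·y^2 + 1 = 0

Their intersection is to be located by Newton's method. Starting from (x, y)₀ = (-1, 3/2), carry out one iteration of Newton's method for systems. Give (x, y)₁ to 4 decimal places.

(7.2500, 2.1250)

At (-1, 3/2): F = (-4.7500, -4.5000).
Jacobian J = [[y - 1, x + 2·y - 1], [1, -4·y]].
At the point, J = [[0.5000, 1.0000], [1.0000, -6.0000]] (det J = -4.0000).
Solving J·Δ = −F gives Δ = (8.2500, 0.6250).
Then the next iterate is (x, y)₁ = (7.2500, 2.1250).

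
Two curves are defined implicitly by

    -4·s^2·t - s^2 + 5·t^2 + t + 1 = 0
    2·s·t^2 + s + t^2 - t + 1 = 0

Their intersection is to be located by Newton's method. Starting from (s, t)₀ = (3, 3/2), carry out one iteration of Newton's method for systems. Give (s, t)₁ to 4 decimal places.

At (3, 3/2): F = (-49.2500, 18.2500).
Jacobian J = [[-8·s·t - 2·s, -4·s^2 + 10·t + 1], [2·t^2 + 1, 4·s·t + 2·t - 1]].
At the point, J = [[-42.0000, -20.0000], [5.5000, 20.0000]] (det J = -730.0000).
Solving J·Δ = −F gives Δ = (-0.8493, -0.6789).
Then the next iterate is (s, t)₁ = (2.1507, 0.8211).

(2.1507, 0.8211)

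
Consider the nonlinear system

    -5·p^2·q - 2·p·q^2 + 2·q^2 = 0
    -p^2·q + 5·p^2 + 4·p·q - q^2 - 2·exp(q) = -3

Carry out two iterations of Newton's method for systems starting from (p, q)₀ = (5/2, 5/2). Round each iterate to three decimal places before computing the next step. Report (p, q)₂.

At (5/2, 5/2): F = (-96.875, 13.01001).
Jacobian J = [[-10·p·q - 2·q^2, -5·p^2 - 4·p·q + 4·q], [-2·p·q + 10·p + 4·q, -p^2 + 4·p - 2·q - 2·exp(q)]].
At the point, J = [[-75.000, -46.250], [22.500, -25.61499]] (det J = 2961.74909).
Solving J·Δ = −F gives Δ = (-1.041, -0.406).
Then the next iterate is (p, q)₁ = (1.459, 2.094).
Round to (1.459, 2.094) and repeat: F = (-26.31257, 0.78706), J = [[-39.32113, -14.48799], [16.85571, -16.71532]].
Δ = (-0.501, -0.458), so (p, q)₂ = (0.958, 1.636).

(0.958, 1.636)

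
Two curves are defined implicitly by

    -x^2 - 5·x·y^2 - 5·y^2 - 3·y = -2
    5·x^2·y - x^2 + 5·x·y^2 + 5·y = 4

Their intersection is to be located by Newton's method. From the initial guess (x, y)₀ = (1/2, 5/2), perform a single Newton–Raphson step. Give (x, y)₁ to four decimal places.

(0.4052, 1.2761)

At (1/2, 5/2): F = (-52.6250, 27.0000).
Jacobian J = [[-2·x - 5·y^2, -10·x·y - 10·y - 3], [10·x·y - 2·x + 5·y^2, 5·x^2 + 10·x·y + 5]].
At the point, J = [[-32.2500, -40.5000], [42.7500, 18.7500]] (det J = 1126.6875).
Solving J·Δ = −F gives Δ = (-0.0948, -1.2239).
Then the next iterate is (x, y)₁ = (0.4052, 1.2761).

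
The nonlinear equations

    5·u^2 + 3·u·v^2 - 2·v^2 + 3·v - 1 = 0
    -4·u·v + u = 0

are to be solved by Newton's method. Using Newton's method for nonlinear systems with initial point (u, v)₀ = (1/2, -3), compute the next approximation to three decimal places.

At (1/2, -3): F = (-13.250, 6.500).
Jacobian J = [[10·u + 3·v^2, 6·u·v - 4·v + 3], [-4·v + 1, -4·u]].
At the point, J = [[32.000, 6.000], [13.000, -2.000]] (det J = -142.000).
Solving J·Δ = −F gives Δ = (-0.088, 2.678).
Then the next iterate is (u, v)₁ = (0.412, -0.322).

(0.412, -0.322)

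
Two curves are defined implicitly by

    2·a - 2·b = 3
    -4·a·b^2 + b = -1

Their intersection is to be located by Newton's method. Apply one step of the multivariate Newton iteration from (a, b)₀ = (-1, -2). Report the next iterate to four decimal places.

(-0.2742, -1.7742)

At (-1, -2): F = (-1.0000, 15.0000).
Jacobian J = [[2, -2], [-4·b^2, -8·a·b + 1]].
At the point, J = [[2.0000, -2.0000], [-16.0000, -15.0000]] (det J = -62.0000).
Solving J·Δ = −F gives Δ = (0.7258, 0.2258).
Then the next iterate is (a, b)₁ = (-0.2742, -1.7742).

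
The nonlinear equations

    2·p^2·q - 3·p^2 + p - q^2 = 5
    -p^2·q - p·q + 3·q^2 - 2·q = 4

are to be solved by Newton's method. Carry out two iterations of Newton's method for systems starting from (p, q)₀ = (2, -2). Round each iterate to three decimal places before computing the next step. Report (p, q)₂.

(0.001, -1.100)

At (2, -2): F = (-35.000, 24.000).
Jacobian J = [[4·p·q - 6·p + 1, 2·p^2 - 2·q], [-2·p·q - q, -p^2 - p + 6·q - 2]].
At the point, J = [[-27.000, 12.000], [10.000, -20.000]] (det J = 420.000).
Solving J·Δ = −F gives Δ = (-0.981, 0.710).
Then the next iterate is (p, q)₁ = (1.019, -1.290).
Round to (1.019, -1.290) and repeat: F = (-11.43915, 6.22630), J = [[-10.37204, 4.65672], [3.91902, -11.79736]].
Δ = (-1.018, 0.190), so (p, q)₂ = (0.001, -1.100).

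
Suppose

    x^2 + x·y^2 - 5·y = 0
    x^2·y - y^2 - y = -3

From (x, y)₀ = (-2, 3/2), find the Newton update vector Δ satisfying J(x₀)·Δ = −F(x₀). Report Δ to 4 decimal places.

(0.8750, -0.8665)

At (-2, 3/2): F = (-8.0000, 5.2500).
Jacobian J = [[2·x + y^2, 2·x·y - 5], [2·x·y, x^2 - 2·y - 1]].
At the point, J = [[-1.7500, -11.0000], [-6.0000, 0.0000]] (det J = -66.0000).
Solving J·Δ = −F gives Δ = (0.8750, -0.8665).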